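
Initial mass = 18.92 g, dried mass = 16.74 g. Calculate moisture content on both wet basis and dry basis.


Wet basis = 11.5%
Dry basis = 13.0%

Moisture lost = 18.92 - 16.74 = 2.18 g
Wet basis MC = 2.18 / 18.92 x 100 = 11.5%
Dry basis MC = 2.18 / 16.74 x 100 = 13.0%


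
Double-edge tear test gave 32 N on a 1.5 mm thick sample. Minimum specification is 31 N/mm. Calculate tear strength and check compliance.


Tear strength = 32 / 1.5 = 21.3 N/mm
Required minimum = 31 N/mm
Compliant: No


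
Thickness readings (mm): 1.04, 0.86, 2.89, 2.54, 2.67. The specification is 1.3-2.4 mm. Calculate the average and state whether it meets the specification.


Sum = 10.00
Average = 10.00 / 5 = 2.00 mm
Specification range: 1.3 to 2.4 mm
Within spec: Yes


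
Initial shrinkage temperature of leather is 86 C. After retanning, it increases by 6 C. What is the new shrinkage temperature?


92 C

New Ts = 86 + 6 = 92 C


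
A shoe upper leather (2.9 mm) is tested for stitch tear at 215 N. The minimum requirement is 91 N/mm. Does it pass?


STS = 74.1 N/mm
Passes: No

STS = 215 / 2.9 = 74.1 N/mm
Minimum required: 91 N/mm
Passes: No


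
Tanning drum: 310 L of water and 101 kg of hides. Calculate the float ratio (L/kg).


3.1


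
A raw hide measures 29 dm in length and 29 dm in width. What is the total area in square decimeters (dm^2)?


841 dm^2


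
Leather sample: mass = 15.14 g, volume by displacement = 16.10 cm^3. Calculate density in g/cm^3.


Density = mass / volume
Density = 15.14 / 16.10 = 0.940 g/cm^3


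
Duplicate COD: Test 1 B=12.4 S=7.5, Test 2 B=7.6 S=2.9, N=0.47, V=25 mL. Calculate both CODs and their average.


COD1 = (12.4 - 7.5) x 0.47 x 8000 / 25 = 737.0 mg/L
COD2 = (7.6 - 2.9) x 0.47 x 8000 / 25 = 706.9 mg/L
Average = (737.0 + 706.9) / 2 = 722.0 mg/L


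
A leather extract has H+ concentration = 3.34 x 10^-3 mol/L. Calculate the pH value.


pH = 2.48

pH = -log10[H+]
pH = -log10(3.34 x 10^-3) = 2.48


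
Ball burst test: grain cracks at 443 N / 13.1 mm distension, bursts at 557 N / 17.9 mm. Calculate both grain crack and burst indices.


Crack index = 443 / 13.1 = 33.8 N/mm
Burst index = 557 / 17.9 = 31.1 N/mm


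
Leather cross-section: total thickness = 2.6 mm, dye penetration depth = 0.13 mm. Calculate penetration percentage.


Penetration% = 0.13 / 2.6 x 100
Penetration = 5.0%


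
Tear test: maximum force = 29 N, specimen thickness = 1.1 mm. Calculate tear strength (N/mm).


26.4 N/mm


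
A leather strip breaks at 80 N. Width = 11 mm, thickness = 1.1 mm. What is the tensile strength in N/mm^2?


Cross-sectional area = 11 x 1.1 = 12.1 mm^2
Tensile strength = 80 / 12.1 = 6.61 N/mm^2


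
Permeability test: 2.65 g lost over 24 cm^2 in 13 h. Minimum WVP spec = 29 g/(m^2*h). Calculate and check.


WVP = 84.94 g/(m^2*h)
Meets specification: Yes


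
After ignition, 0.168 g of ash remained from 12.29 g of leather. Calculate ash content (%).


1.37%

Ash% = 0.168 / 12.29 x 100
Ash% = 1.37%


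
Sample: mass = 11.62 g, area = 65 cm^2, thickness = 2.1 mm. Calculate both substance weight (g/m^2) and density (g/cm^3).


SW = 11.62 / 65 x 10000 = 1787.7 g/m^2
Volume = 65 x 2.1 / 10 = 13.65 cm^3
Density = 11.62 / 13.65 = 0.851 g/cm^3


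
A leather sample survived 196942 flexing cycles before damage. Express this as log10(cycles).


log10(196942) = 5.29


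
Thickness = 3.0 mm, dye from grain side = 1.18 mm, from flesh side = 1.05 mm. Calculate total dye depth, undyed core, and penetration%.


Total dyed = 1.18 + 1.05 = 2.23 mm
Undyed core = 3.0 - 2.23 = 0.77 mm
Penetration = 2.23 / 3.0 x 100 = 74.3%


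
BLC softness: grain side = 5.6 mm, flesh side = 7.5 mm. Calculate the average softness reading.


6.55 mm


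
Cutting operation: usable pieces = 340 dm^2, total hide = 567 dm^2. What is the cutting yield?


60.0%


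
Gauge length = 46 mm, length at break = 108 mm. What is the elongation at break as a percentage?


Extension = 108 - 46 = 62 mm
Elongation = 62 / 46 x 100 = 134.8%


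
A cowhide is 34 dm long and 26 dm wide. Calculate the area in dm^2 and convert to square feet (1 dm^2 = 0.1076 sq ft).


884 dm^2
95.12 sq ft


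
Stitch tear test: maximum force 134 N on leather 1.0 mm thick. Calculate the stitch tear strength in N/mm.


134.0 N/mm

Stitch tear strength = force / thickness
STS = 134 / 1.0 = 134.0 N/mm


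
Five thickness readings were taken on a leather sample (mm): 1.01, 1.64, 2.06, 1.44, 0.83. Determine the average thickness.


1.40 mm


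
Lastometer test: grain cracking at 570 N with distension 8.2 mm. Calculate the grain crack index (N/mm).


Grain crack index = force / distension
Index = 570 / 8.2 = 69.5 N/mm


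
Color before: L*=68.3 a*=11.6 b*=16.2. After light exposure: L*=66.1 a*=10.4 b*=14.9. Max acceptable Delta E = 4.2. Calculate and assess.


dL = -2.2, da = -1.2, db = -1.3
dE = sqrt((-2.2)^2 + (-1.2)^2 + (-1.3)^2) = 2.82
Max = 4.2
Passes: Yes


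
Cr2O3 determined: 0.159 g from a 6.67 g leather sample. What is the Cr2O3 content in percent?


2.38%

Cr2O3% = 0.159 / 6.67 x 100
Cr2O3% = 2.38%


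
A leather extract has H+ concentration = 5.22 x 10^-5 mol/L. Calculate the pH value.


pH = 4.28


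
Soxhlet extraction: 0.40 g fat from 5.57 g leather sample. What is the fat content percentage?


7.2%


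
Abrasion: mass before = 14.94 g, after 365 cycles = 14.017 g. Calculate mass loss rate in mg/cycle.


Mass loss = 14.94 - 14.017 = 0.923 g
Rate = 0.923 / 365 x 1000 = 2.529 mg/cycle


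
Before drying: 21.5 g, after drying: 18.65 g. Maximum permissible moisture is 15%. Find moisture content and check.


MC = (21.5 - 18.65) / 21.5 x 100 = 13.3%
Maximum: 15%
Acceptable: Yes


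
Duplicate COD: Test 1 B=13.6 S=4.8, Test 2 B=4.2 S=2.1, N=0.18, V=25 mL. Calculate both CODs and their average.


COD1 = (13.6 - 4.8) x 0.18 x 8000 / 25 = 506.9 mg/L
COD2 = (4.2 - 2.1) x 0.18 x 8000 / 25 = 121.0 mg/L
Average = (506.9 + 121.0) / 2 = 314.0 mg/L


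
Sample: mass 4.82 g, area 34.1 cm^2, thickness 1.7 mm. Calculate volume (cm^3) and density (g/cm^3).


Thickness in cm = 1.7 / 10 = 0.17 cm
Volume = 34.1 x 0.17 = 5.797 cm^3
Density = 4.82 / 5.797 = 0.831 g/cm^3


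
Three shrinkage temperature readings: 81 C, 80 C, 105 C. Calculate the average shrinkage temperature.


Average = (81 + 80 + 105) / 3
Average = 266 / 3 = 88.7 C


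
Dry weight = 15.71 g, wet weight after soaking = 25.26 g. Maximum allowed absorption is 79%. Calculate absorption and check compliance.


WA = (25.26 - 15.71) / 15.71 x 100 = 60.8%
Maximum allowed: 79%
Compliant: Yes


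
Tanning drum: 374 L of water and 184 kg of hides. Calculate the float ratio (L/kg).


Float ratio = water / hide weight
Ratio = 374 / 184 = 2.0


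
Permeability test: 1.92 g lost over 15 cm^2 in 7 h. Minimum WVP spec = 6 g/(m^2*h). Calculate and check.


WVP = 182.86 g/(m^2*h)
Meets specification: Yes

WVP = 1.92 / (15 x 7) x 10000 = 182.86 g/(m^2*h)
Minimum: 6 g/(m^2*h)
Meets spec: Yes


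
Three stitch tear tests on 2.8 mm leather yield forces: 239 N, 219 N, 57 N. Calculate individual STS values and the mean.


STS1 = 239 / 2.8 = 85.4 N/mm
STS2 = 219 / 2.8 = 78.2 N/mm
STS3 = 57 / 2.8 = 20.4 N/mm
Mean = (85.4 + 78.2 + 20.4) / 3 = 61.3 N/mm


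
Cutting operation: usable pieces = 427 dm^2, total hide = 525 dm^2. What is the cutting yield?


81.3%

Yield = usable / total x 100
Yield = 427 / 525 x 100 = 81.3%


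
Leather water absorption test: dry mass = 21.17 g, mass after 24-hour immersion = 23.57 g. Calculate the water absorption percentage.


11.3%

Water absorbed = 23.57 - 21.17 = 2.40 g
WA% = 2.40 / 21.17 x 100 = 11.3%


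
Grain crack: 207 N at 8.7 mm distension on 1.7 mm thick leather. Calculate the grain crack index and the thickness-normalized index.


Crack index = 23.8 N/mm
Normalized index = 14.0 N/mm per mm


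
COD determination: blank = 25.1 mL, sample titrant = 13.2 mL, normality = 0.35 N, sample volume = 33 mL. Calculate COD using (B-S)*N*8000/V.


COD = (25.1 - 13.2) x 0.35 x 8000 / 33
COD = 11.9 x 0.35 x 8000 / 33
COD = 1009.7 mg/L


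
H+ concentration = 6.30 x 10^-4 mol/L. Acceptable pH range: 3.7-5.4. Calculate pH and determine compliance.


pH = 3.20
Compliant: No

pH = -log10(6.30 x 10^-4) = 3.20
Range: 3.7 to 5.4
Compliant: No


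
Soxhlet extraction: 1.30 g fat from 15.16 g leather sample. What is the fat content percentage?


Fat content = 1.30 / 15.16 x 100
Fat = 8.6%


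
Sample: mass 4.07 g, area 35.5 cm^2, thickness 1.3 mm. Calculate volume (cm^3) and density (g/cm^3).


Volume = 4.615 cm^3
Density = 0.882 g/cm^3

Thickness in cm = 1.3 / 10 = 0.13 cm
Volume = 35.5 x 0.13 = 4.615 cm^3
Density = 4.07 / 4.615 = 0.882 g/cm^3


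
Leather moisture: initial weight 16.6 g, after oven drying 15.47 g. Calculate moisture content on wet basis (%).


6.8%

Moisture = 16.6 - 15.47 = 1.13 g
MC = 1.13 / 16.6 x 100 = 6.8%


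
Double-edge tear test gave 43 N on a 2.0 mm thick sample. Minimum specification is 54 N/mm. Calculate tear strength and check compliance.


Tear strength = 43 / 2.0 = 21.5 N/mm
Required minimum = 54 N/mm
Compliant: No


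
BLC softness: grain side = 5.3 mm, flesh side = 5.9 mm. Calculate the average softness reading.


5.60 mm

Average = (5.3 + 5.9) / 2
Average = 5.60 mm


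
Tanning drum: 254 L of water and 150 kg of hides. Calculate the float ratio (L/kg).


Float ratio = water / hide weight
Ratio = 254 / 150 = 1.7


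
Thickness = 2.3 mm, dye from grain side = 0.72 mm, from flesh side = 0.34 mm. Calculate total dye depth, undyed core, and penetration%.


Total dyed = 0.72 + 0.34 = 1.06 mm
Undyed core = 2.3 - 1.06 = 1.24 mm
Penetration = 1.06 / 2.3 x 100 = 46.1%


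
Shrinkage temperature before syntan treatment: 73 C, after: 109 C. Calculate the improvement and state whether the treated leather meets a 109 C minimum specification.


Improvement = 36 C
Meets 109 C spec: Yes

Improvement = 109 - 73 = 36 C
Spec check: 109 C >= 109 C? Yes


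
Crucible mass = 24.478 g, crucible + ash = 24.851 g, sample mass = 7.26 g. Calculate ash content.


Ash mass = 0.373 g
Ash content = 5.14%


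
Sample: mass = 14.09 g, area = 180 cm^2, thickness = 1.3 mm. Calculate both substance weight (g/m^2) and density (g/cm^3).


Substance weight = 782.8 g/m^2
Density = 0.602 g/cm^3

SW = 14.09 / 180 x 10000 = 782.8 g/m^2
Volume = 180 x 1.3 / 10 = 23.40 cm^3
Density = 14.09 / 23.40 = 0.602 g/cm^3


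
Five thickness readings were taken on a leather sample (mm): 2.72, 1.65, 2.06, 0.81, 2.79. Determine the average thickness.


Sum = 2.72 + 1.65 + 2.06 + 0.81 + 2.79 = 10.03
Average = 10.03 / 5 = 2.01 mm


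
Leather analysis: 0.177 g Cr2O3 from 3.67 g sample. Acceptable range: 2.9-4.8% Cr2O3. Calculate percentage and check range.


Cr2O3 = 4.82%
Within range: No


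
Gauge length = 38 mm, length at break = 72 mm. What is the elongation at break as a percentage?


Extension = 72 - 38 = 34 mm
Elongation = 34 / 38 x 100 = 89.5%


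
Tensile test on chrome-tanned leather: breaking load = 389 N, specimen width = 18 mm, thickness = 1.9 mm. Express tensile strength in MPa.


Cross-section = 18 x 1.9 = 34.2 mm^2
TS = 389 / 34.2 = 11.37 MPa
(1 N/mm^2 = 1 MPa)


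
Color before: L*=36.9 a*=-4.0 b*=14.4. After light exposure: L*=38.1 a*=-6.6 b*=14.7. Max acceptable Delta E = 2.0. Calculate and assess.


Delta E = 2.88
Passes: No

dL = 1.2, da = -2.6, db = 0.3
dE = sqrt((1.2)^2 + (-2.6)^2 + (0.3)^2) = 2.88
Max = 2.0
Passes: No


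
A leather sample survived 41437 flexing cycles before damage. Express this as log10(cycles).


log10(41437) = 4.62


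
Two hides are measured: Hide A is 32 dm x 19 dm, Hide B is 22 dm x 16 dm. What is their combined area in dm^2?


Hide A area = 32 x 19 = 608 dm^2
Hide B area = 22 x 16 = 352 dm^2
Total = 608 + 352 = 960 dm^2


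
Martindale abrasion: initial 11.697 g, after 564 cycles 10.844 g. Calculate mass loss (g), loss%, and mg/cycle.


Loss = 11.697 - 10.844 = 0.853 g
Loss% = 0.853 / 11.697 x 100 = 7.29%
Rate = 0.853 / 564 x 1000 = 1.512 mg/cycle


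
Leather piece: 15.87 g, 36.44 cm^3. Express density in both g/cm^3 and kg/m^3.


Density = 15.87 / 36.44 = 0.436 g/cm^3
Convert: 0.436 x 1000 = 436 kg/m^3


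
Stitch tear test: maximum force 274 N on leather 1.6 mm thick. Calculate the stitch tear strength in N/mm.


171.3 N/mm

Stitch tear strength = force / thickness
STS = 274 / 1.6 = 171.3 N/mm


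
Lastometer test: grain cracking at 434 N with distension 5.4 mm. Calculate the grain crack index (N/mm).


80.4 N/mm

Grain crack index = force / distension
Index = 434 / 5.4 = 80.4 N/mm


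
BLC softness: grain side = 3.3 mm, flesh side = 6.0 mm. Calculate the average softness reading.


Average = (3.3 + 6.0) / 2
Average = 4.65 mm


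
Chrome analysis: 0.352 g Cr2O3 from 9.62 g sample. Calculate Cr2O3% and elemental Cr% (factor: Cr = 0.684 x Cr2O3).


Cr2O3 = 3.66%
Cr = 2.50%


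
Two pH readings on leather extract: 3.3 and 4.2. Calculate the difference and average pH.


Difference = |3.3 - 4.2| = 0.9
Average = (3.3 + 4.2) / 2 = 3.75


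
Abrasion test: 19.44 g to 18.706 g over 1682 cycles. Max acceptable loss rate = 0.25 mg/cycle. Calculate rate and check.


Rate = 0.436 mg/cycle
Passes: No


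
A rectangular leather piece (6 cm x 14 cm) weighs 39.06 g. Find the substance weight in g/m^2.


4650.0 g/m^2

Area = 6 x 14 = 84 cm^2
SW = 39.06 / 84 x 10000 = 4650.0 g/m^2


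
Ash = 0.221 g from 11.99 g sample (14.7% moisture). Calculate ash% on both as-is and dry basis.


As-is ash% = 0.221 / 11.99 x 100 = 1.84%
Dry mass = 11.99 x (100 - 14.7) / 100 = 10.22747 g
Dry-basis ash% = 0.221 / 10.22747 x 100 = 2.16%


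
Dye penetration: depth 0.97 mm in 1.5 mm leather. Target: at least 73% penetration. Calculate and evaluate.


Penetration = 64.7%
Meets target: No

Penetration = 0.97 / 1.5 x 100 = 64.7%
Target: 73%
Meets target: No


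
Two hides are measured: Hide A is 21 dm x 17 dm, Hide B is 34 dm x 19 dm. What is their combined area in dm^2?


1003 dm^2


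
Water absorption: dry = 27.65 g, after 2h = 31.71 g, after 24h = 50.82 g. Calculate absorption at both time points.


2h absorption = 14.7%
24h absorption = 83.8%


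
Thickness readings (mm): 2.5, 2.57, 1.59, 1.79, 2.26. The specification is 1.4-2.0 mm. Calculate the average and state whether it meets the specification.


Average = 2.14 mm
Within specification: No

Sum = 10.71
Average = 10.71 / 5 = 2.14 mm
Specification range: 1.4 to 2.0 mm
Within spec: No


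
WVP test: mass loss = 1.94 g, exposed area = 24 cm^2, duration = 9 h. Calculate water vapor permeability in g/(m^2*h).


89.81 g/(m^2*h)

WVP = mass_loss / (area x time) x 10000
WVP = 1.94 / (24 x 9) x 10000
WVP = 1.94 / 216 x 10000 = 89.81 g/(m^2*h)


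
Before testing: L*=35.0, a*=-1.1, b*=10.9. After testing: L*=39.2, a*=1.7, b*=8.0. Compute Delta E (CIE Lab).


dL = 39.2 - 35.0 = 4.2
da = 1.7 - (-1.1) = 2.8
db = 8.0 - 10.9 = -2.9
dE = sqrt((4.2)^2 + (2.8)^2 + (-2.9)^2) = 5.82


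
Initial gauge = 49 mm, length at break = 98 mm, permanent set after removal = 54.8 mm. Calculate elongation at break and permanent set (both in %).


Elongation at break = 100.0%
Permanent set = 11.8%


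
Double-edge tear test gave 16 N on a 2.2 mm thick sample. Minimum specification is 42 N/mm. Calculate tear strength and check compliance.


Tear strength = 7.3 N/mm
Compliant: No

Tear strength = 16 / 2.2 = 7.3 N/mm
Required minimum = 42 N/mm
Compliant: No


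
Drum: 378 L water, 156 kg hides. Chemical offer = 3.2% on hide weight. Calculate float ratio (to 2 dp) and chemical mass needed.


Float ratio = 378 / 156 = 2.42
Chemical = 156 x 3.2 / 100 = 4.992 kg


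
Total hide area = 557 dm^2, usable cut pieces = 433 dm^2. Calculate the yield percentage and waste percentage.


Yield = 433 / 557 x 100 = 77.7%
Waste = 557 - 433 = 124 dm^2
Waste% = 100 - 77.7 = 22.3%


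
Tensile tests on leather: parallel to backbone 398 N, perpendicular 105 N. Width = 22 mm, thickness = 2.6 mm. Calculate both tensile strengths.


Area = 22 x 2.6 = 57.2 mm^2
TS (parallel) = 398 / 57.2 = 6.96 N/mm^2
TS (perpendicular) = 105 / 57.2 = 1.84 N/mm^2


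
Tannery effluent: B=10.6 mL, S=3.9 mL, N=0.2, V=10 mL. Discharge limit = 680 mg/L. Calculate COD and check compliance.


COD = 1072.0 mg/L
Compliant: No

COD = (10.6 - 3.9) x 0.2 x 8000 / 10 = 1072.0 mg/L
Limit: 680 mg/L
Compliant: No


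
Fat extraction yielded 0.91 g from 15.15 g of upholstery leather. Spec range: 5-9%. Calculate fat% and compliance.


Fat content = 6.0%
Compliant: Yes

Fat% = 0.91 / 15.15 x 100 = 6.0%
Spec range: 5-9%
Compliant: Yes


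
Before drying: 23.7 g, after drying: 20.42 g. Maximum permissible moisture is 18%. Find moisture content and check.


MC = (23.7 - 20.42) / 23.7 x 100 = 13.8%
Maximum: 18%
Acceptable: Yes


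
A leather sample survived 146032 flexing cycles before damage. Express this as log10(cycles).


log10(146032) = 5.16


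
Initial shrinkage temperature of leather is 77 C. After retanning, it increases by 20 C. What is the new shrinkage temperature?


97 C


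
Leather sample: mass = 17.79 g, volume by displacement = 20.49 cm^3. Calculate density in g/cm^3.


0.868 g/cm^3

Density = mass / volume
Density = 17.79 / 20.49 = 0.868 g/cm^3


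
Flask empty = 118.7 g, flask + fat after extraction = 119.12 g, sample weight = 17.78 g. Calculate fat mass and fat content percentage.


Fat mass = 119.12 - 118.7 = 0.42 g
Fat% = 0.42 / 17.78 x 100 = 2.4%


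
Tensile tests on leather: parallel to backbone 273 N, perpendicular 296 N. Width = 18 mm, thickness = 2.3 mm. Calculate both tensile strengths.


Area = 18 x 2.3 = 41.4 mm^2
TS (parallel) = 273 / 41.4 = 6.59 N/mm^2
TS (perpendicular) = 296 / 41.4 = 7.15 N/mm^2


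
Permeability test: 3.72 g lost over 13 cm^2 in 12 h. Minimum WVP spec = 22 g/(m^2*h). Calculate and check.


WVP = 238.46 g/(m^2*h)
Meets specification: Yes

WVP = 3.72 / (13 x 12) x 10000 = 238.46 g/(m^2*h)
Minimum: 22 g/(m^2*h)
Meets spec: Yes


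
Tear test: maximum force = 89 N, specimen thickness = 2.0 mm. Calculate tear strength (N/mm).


44.5 N/mm


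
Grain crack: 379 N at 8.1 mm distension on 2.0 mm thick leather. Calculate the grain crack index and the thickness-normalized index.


Crack index = 46.8 N/mm
Normalized index = 23.4 N/mm per mm


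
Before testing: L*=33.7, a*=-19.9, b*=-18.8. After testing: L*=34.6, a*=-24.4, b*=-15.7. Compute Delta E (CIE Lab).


dL = 34.6 - 33.7 = 0.9
da = -24.4 - (-19.9) = -4.5
db = -15.7 - (-18.8) = 3.1
dE = sqrt((0.9)^2 + (-4.5)^2 + (3.1)^2) = 5.54


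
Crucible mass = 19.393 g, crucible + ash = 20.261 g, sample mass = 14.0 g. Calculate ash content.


Ash mass = 0.868 g
Ash content = 6.20%


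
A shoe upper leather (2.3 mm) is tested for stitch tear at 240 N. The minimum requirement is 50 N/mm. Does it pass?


STS = 240 / 2.3 = 104.3 N/mm
Minimum required: 50 N/mm
Passes: Yes


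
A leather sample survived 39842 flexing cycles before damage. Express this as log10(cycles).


4.60

log10(39842) = 4.60


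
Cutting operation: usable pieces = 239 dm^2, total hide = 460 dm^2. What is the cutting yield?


Yield = usable / total x 100
Yield = 239 / 460 x 100 = 52.0%


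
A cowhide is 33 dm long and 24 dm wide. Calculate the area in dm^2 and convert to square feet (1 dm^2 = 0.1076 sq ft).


792 dm^2
85.22 sq ft

Area = 33 x 24 = 792 dm^2
Conversion: 792 x 0.1076 = 85.22 sq ft


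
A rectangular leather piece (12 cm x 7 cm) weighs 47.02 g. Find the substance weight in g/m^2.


5597.6 g/m^2


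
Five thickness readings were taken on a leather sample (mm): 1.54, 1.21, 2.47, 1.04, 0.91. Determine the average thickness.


1.43 mm

Sum = 1.54 + 1.21 + 2.47 + 1.04 + 0.91 = 7.17
Average = 7.17 / 5 = 1.43 mm


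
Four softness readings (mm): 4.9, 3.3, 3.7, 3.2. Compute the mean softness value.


Sum = 4.9 + 3.3 + 3.7 + 3.2
Mean = 15.1 / 4 = 3.78 mm


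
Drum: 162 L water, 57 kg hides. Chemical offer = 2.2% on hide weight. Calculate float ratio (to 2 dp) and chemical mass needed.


Float ratio = 2.84
Chemical needed = 1.254 kg

Float ratio = 162 / 57 = 2.84
Chemical = 57 x 2.2 / 100 = 1.254 kg


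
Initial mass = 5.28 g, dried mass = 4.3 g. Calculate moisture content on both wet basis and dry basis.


Moisture lost = 5.28 - 4.3 = 0.98 g
Wet basis MC = 0.98 / 5.28 x 100 = 18.6%
Dry basis MC = 0.98 / 4.3 x 100 = 22.8%


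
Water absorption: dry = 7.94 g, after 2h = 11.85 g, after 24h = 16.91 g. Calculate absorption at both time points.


2h absorption = 49.2%
24h absorption = 113.0%


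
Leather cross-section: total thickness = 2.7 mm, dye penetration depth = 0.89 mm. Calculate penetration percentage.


33.0%

Penetration% = 0.89 / 2.7 x 100
Penetration = 33.0%


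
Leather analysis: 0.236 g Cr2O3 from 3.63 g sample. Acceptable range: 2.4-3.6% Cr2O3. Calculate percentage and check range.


Cr2O3 = 6.50%
Within range: No

Cr2O3% = 0.236 / 3.63 x 100 = 6.50%
Acceptable range: 2.4 to 3.6%
Within range: No


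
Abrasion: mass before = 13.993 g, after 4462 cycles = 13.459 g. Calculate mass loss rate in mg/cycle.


Mass loss = 13.993 - 13.459 = 0.534 g
Rate = 0.534 / 4462 x 1000 = 0.120 mg/cycle


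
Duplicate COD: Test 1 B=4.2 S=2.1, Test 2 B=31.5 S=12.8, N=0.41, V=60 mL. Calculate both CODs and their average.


COD1 = (4.2 - 2.1) x 0.41 x 8000 / 60 = 114.8 mg/L
COD2 = (31.5 - 12.8) x 0.41 x 8000 / 60 = 1022.3 mg/L
Average = (114.8 + 1022.3) / 2 = 568.6 mg/L


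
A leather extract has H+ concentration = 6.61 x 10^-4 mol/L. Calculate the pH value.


pH = 3.18

pH = -log10[H+]
pH = -log10(6.61 x 10^-4) = 3.18


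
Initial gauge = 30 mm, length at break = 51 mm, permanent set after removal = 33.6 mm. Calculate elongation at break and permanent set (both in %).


Elongation at break = 70.0%
Permanent set = 12.0%


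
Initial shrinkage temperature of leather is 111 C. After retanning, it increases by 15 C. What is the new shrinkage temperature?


New Ts = 111 + 15 = 126 C


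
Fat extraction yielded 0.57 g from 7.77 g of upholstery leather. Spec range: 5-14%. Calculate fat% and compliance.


Fat content = 7.3%
Compliant: Yes


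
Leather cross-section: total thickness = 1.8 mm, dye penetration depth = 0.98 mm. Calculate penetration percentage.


54.4%

Penetration% = 0.98 / 1.8 x 100
Penetration = 54.4%


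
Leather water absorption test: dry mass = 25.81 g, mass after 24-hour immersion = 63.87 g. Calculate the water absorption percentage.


147.5%


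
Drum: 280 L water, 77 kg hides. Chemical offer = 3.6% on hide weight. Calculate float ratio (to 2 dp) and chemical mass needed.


Float ratio = 280 / 77 = 3.64
Chemical = 77 x 3.6 / 100 = 2.772 kg


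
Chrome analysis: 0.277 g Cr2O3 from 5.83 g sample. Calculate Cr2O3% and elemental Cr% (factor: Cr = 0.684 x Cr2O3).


Cr2O3% = 0.277 / 5.83 x 100 = 4.75%
Cr% = 4.75 x 0.684 = 3.25%


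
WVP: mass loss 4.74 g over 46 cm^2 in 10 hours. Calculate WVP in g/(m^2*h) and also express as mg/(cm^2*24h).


WVP = 4.74 / (46 x 10) x 10000 = 103.04 g/(m^2*h)
Mass loss in mg = 4.74 x 1000 = 4740 mg
Per cm^2 per 24h in mg: 4740 x 24 / (46 x 10) = 113760 / 460 = 247.30 mg/(cm^2*24h)


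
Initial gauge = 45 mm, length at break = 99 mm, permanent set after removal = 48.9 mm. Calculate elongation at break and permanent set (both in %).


Elongation at break = 120.0%
Permanent set = 8.7%

Elongation at break = (99 - 45) / 45 x 100 = 120.0%
Permanent set = (48.9 - 45) / 45 x 100 = 8.7%


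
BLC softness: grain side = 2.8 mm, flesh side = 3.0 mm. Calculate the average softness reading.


Average = (2.8 + 3.0) / 2
Average = 2.90 mm


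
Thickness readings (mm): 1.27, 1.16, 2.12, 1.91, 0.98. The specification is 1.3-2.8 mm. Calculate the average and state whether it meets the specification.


Sum = 7.44
Average = 7.44 / 5 = 1.49 mm
Specification range: 1.3 to 2.8 mm
Within spec: Yes


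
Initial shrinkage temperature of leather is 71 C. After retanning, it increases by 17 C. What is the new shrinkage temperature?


New Ts = 71 + 17 = 88 C


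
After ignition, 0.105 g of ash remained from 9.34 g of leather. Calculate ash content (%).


1.12%


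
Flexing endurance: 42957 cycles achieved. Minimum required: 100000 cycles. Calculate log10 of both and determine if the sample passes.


log10(42957) = 4.63
log10(100000) = 5.00
Passes: No


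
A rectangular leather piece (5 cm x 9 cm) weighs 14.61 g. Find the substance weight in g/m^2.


3246.7 g/m^2


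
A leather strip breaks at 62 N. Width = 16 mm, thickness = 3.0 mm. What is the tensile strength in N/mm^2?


1.29 N/mm^2


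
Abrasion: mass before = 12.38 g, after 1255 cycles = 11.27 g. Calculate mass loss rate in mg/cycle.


Mass loss = 12.38 - 11.27 = 1.110 g
Rate = 1.110 / 1255 x 1000 = 0.884 mg/cycle


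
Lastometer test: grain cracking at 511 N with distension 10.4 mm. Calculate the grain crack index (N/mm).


Grain crack index = force / distension
Index = 511 / 10.4 = 49.1 N/mm


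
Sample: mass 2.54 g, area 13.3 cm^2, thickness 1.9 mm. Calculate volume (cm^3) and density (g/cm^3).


Volume = 2.527 cm^3
Density = 1.005 g/cm^3


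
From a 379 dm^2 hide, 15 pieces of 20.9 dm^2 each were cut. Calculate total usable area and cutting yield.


Usable area = 313.5 dm^2
Yield = 82.7%


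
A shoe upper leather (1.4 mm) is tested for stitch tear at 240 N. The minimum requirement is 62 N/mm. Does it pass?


STS = 240 / 1.4 = 171.4 N/mm
Minimum required: 62 N/mm
Passes: Yes


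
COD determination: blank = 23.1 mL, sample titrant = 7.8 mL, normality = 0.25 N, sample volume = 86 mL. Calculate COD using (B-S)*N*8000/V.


355.8 mg/L


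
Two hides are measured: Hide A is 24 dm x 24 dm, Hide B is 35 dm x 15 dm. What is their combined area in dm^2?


Hide A area = 24 x 24 = 576 dm^2
Hide B area = 35 x 15 = 525 dm^2
Total = 576 + 525 = 1101 dm^2


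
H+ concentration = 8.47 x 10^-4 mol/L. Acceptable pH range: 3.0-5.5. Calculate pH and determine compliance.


pH = 3.07
Compliant: Yes


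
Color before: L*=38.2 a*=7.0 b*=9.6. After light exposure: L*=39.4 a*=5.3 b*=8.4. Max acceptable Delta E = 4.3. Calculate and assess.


dL = 1.2, da = -1.7, db = -1.2
dE = sqrt((1.2)^2 + (-1.7)^2 + (-1.2)^2) = 2.40
Max = 4.3
Passes: Yes


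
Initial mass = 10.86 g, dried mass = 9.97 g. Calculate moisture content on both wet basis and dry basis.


Wet basis = 8.2%
Dry basis = 8.9%

Moisture lost = 10.86 - 9.97 = 0.89 g
Wet basis MC = 0.89 / 10.86 x 100 = 8.2%
Dry basis MC = 0.89 / 9.97 x 100 = 8.9%


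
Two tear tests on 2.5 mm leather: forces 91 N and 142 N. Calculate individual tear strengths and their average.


Tear 1 = 36.4 N/mm
Tear 2 = 56.8 N/mm
Average = 46.6 N/mm

Tear 1 = 91 / 2.5 = 36.4 N/mm
Tear 2 = 142 / 2.5 = 56.8 N/mm
Average = (36.4 + 56.8) / 2 = 46.6 N/mm


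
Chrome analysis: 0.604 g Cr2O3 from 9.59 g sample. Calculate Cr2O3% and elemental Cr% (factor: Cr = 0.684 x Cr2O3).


Cr2O3% = 0.604 / 9.59 x 100 = 6.30%
Cr% = 6.30 x 0.684 = 4.31%


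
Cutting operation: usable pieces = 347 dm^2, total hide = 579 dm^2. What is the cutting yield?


Yield = usable / total x 100
Yield = 347 / 579 x 100 = 59.9%


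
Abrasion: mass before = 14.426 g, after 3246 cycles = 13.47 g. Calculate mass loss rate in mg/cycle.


0.295 mg/cycle

Mass loss = 14.426 - 13.47 = 0.956 g
Rate = 0.956 / 3246 x 1000 = 0.295 mg/cycle


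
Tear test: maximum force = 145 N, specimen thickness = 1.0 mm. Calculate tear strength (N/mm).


Tear strength = force / thickness
Tear = 145 / 1.0 = 145.0 N/mm


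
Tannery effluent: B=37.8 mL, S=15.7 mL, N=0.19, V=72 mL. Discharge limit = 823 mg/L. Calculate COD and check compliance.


COD = 466.6 mg/L
Compliant: Yes

COD = (37.8 - 15.7) x 0.19 x 8000 / 72 = 466.6 mg/L
Limit: 823 mg/L
Compliant: Yes


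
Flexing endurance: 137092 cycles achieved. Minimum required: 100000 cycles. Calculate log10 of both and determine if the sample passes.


log10(137092) = 5.14
log10(100000) = 5.00
Passes: Yes


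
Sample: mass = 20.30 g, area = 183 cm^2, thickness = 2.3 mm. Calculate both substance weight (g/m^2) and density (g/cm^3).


SW = 20.30 / 183 x 10000 = 1109.3 g/m^2
Volume = 183 x 2.3 / 10 = 42.09 cm^3
Density = 20.30 / 42.09 = 0.482 g/cm^3


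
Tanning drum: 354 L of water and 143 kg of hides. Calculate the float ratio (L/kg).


2.5

Float ratio = water / hide weight
Ratio = 354 / 143 = 2.5


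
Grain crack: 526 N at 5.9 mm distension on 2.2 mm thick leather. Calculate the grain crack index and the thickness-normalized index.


Crack index = 526 / 5.9 = 89.2 N/mm
Normalized = 89.2 / 2.2 = 40.5 N/mm per mm


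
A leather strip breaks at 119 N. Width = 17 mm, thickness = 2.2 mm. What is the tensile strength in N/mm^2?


Cross-sectional area = 17 x 2.2 = 37.4 mm^2
Tensile strength = 119 / 37.4 = 3.18 N/mm^2


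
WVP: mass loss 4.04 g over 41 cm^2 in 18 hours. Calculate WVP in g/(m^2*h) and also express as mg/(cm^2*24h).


WVP = 54.74 g/(m^2*h)
Daily rate = 131.38 mg/(cm^2*24h)


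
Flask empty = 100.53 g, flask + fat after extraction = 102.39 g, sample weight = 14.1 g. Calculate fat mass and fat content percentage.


Fat mass = 102.39 - 100.53 = 1.86 g
Fat% = 1.86 / 14.1 x 100 = 13.2%


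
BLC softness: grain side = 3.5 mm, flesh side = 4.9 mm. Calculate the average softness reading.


4.20 mm


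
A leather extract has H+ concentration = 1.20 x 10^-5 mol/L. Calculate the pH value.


pH = 4.92

pH = -log10[H+]
pH = -log10(1.20 x 10^-5) = 4.92


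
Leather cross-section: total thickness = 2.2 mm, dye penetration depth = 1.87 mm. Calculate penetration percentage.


85.0%

Penetration% = 1.87 / 2.2 x 100
Penetration = 85.0%


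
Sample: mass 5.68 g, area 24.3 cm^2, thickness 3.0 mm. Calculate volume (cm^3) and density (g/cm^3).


Volume = 7.290 cm^3
Density = 0.779 g/cm^3

Thickness in cm = 3.0 / 10 = 0.30 cm
Volume = 24.3 x 0.30 = 7.290 cm^3
Density = 5.68 / 7.290 = 0.779 g/cm^3


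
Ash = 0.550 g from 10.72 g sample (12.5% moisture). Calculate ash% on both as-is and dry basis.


As-is ash% = 0.550 / 10.72 x 100 = 5.13%
Dry mass = 10.72 x (100 - 12.5) / 100 = 9.38 g
Dry-basis ash% = 0.550 / 9.38 x 100 = 5.86%


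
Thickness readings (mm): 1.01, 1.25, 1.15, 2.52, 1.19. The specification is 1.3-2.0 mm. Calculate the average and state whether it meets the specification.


Sum = 7.12
Average = 7.12 / 5 = 1.42 mm
Specification range: 1.3 to 2.0 mm
Within spec: Yes


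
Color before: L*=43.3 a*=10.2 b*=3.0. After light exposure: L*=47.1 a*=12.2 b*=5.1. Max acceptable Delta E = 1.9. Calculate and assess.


dL = 3.8, da = 2.0, db = 2.1
dE = sqrt((3.8)^2 + (2.0)^2 + (2.1)^2) = 4.78
Max = 1.9
Passes: No


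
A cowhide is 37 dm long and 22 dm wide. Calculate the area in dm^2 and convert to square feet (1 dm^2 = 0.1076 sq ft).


814 dm^2
87.59 sq ft


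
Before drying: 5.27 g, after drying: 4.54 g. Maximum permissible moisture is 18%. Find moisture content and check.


Moisture content = 13.9%
Acceptable: Yes


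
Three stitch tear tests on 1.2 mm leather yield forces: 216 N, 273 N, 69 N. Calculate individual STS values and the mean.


STS1 = 216 / 1.2 = 180.0 N/mm
STS2 = 273 / 1.2 = 227.5 N/mm
STS3 = 69 / 1.2 = 57.5 N/mm
Mean = (180.0 + 227.5 + 57.5) / 3 = 155.0 N/mm


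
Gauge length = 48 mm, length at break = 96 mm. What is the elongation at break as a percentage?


100.0%


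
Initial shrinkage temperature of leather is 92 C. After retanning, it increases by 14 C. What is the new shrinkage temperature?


New Ts = 92 + 14 = 106 C


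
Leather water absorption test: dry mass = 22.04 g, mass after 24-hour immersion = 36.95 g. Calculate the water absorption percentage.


67.6%

Water absorbed = 36.95 - 22.04 = 14.91 g
WA% = 14.91 / 22.04 x 100 = 67.6%


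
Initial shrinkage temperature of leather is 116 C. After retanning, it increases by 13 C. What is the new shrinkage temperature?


New Ts = 116 + 13 = 129 C


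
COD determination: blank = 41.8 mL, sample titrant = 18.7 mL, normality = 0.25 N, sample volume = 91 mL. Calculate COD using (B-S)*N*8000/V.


COD = (41.8 - 18.7) x 0.25 x 8000 / 91
COD = 23.1 x 0.25 x 8000 / 91
COD = 507.7 mg/L


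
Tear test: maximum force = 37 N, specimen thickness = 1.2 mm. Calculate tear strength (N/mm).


Tear strength = force / thickness
Tear = 37 / 1.2 = 30.8 N/mm


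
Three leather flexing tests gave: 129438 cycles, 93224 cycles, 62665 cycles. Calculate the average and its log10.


Average = 95109 cycles
log10 = 4.98

Average = (129438 + 93224 + 62665) / 3 = 95109 cycles
log10(95109) = 4.98


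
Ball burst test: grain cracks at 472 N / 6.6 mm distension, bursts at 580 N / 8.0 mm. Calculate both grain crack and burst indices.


Crack index = 71.5 N/mm
Burst index = 72.5 N/mm


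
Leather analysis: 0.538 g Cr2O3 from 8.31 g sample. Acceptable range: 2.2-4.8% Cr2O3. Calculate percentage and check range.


Cr2O3% = 0.538 / 8.31 x 100 = 6.47%
Acceptable range: 2.2 to 4.8%
Within range: No


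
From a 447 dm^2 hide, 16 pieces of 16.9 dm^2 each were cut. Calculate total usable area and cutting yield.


Usable area = 270.4 dm^2
Yield = 60.5%


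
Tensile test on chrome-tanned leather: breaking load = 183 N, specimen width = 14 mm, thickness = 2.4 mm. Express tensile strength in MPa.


Cross-section = 14 x 2.4 = 33.6 mm^2
TS = 183 / 33.6 = 5.45 MPa
(1 N/mm^2 = 1 MPa)


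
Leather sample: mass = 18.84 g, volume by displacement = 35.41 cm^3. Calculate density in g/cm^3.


Density = mass / volume
Density = 18.84 / 35.41 = 0.532 g/cm^3


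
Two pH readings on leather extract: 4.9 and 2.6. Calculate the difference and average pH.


Difference = 2.3
Average pH = 3.75


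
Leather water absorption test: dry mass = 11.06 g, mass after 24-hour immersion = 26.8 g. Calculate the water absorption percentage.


Water absorbed = 26.8 - 11.06 = 15.74 g
WA% = 15.74 / 11.06 x 100 = 142.3%


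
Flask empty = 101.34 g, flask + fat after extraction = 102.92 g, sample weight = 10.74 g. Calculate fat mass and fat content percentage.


Fat mass = 1.58 g
Fat content = 14.7%


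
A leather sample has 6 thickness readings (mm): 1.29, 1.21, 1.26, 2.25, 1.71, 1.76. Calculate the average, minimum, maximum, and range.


Sum = 9.48
Average = 9.48 / 6 = 1.58 mm
Minimum = 1.21 mm
Maximum = 2.25 mm
Range = 2.25 - 1.21 = 1.04 mm


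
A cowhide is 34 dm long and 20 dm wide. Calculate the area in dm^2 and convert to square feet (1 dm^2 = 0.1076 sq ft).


680 dm^2
73.17 sq ft

Area = 34 x 20 = 680 dm^2
Conversion: 680 x 0.1076 = 73.17 sq ft


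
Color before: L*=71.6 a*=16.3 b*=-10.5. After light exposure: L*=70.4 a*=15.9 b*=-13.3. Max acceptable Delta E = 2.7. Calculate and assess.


Delta E = 3.07
Passes: No

dL = -1.2, da = -0.4, db = -2.8
dE = sqrt((-1.2)^2 + (-0.4)^2 + (-2.8)^2) = 3.07
Max = 2.7
Passes: No


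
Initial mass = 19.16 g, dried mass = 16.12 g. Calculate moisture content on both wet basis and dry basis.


Moisture lost = 19.16 - 16.12 = 3.04 g
Wet basis MC = 3.04 / 19.16 x 100 = 15.9%
Dry basis MC = 3.04 / 16.12 x 100 = 18.9%


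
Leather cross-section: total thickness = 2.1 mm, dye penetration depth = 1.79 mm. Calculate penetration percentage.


85.2%

Penetration% = 1.79 / 2.1 x 100
Penetration = 85.2%


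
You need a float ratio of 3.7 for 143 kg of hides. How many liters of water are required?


529.1 L

Water = hide weight x target ratio
Water = 143 x 3.7 = 529.1 L


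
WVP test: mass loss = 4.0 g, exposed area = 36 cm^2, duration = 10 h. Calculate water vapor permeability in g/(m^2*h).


WVP = mass_loss / (area x time) x 10000
WVP = 4.0 / (36 x 10) x 10000
WVP = 4.0 / 360 x 10000 = 111.11 g/(m^2*h)


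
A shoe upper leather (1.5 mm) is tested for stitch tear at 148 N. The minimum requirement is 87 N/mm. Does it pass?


STS = 148 / 1.5 = 98.7 N/mm
Minimum required: 87 N/mm
Passes: Yes


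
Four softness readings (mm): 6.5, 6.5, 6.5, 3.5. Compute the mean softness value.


5.75 mm


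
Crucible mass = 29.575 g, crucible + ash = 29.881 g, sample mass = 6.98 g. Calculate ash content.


Ash mass = 0.306 g
Ash content = 4.38%

Ash mass = 29.881 - 29.575 = 0.306 g
Ash% = 0.306 / 6.98 x 100 = 4.38%


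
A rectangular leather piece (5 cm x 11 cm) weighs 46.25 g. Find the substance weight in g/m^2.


Area = 5 x 11 = 55 cm^2
SW = 46.25 / 55 x 10000 = 8409.1 g/m^2


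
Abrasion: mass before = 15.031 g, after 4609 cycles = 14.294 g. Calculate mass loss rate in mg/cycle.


0.160 mg/cycle


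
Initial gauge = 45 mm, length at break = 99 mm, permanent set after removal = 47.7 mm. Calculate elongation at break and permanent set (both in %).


Elongation at break = (99 - 45) / 45 x 100 = 120.0%
Permanent set = (47.7 - 45) / 45 x 100 = 6.0%


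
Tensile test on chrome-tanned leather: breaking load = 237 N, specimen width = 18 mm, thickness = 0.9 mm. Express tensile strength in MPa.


14.63 MPa

Cross-section = 18 x 0.9 = 16.2 mm^2
TS = 237 / 16.2 = 14.63 MPa
(1 N/mm^2 = 1 MPa)


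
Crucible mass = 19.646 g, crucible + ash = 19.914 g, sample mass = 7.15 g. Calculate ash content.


Ash mass = 0.268 g
Ash content = 3.75%

Ash mass = 19.914 - 19.646 = 0.268 g
Ash% = 0.268 / 7.15 x 100 = 3.75%


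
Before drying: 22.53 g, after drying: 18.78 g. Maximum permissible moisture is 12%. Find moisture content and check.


Moisture content = 16.6%
Acceptable: No

MC = (22.53 - 18.78) / 22.53 x 100 = 16.6%
Maximum: 12%
Acceptable: No


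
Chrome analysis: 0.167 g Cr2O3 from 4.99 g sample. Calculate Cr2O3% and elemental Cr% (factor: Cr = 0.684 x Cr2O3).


Cr2O3% = 0.167 / 4.99 x 100 = 3.35%
Cr% = 3.35 x 0.684 = 2.29%


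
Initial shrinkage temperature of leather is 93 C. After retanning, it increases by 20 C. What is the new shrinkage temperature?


113 C

New Ts = 93 + 20 = 113 C


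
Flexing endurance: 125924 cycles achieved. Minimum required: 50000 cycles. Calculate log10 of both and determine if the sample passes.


Achieved: log10 = 5.10
Required: log10 = 4.70
Passes: Yes


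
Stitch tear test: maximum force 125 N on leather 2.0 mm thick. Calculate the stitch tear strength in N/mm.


Stitch tear strength = force / thickness
STS = 125 / 2.0 = 62.5 N/mm


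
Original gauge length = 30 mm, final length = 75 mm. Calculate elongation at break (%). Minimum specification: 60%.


Elongation = 150.0%
Meets spec: Yes

Extension = 75 - 30 = 45 mm
Elongation = 45 / 30 x 100 = 150.0%
Minimum required: 60%
Meets specification: Yes


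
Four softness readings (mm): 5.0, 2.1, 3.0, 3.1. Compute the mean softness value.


3.30 mm


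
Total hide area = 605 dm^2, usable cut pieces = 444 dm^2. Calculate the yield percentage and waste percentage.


Yield = 444 / 605 x 100 = 73.4%
Waste = 605 - 444 = 161 dm^2
Waste% = 100 - 73.4 = 26.6%


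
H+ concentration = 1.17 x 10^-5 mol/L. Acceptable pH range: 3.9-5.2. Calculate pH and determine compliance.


pH = 4.93
Compliant: Yes


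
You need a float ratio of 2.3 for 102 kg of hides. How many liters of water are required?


Water = hide weight x target ratio
Water = 102 x 2.3 = 234.6 L
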